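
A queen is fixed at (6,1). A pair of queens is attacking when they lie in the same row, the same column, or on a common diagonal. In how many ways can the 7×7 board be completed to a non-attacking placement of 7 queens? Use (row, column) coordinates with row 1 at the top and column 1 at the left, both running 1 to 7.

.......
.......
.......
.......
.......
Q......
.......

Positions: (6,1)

Branch on row 1: col 2 → 1; col 3 → 1; col 4 → 2; col 5 → 2; col 7 → 1.
Sum: 1 + 1 + 2 + 2 + 1 = 7.

7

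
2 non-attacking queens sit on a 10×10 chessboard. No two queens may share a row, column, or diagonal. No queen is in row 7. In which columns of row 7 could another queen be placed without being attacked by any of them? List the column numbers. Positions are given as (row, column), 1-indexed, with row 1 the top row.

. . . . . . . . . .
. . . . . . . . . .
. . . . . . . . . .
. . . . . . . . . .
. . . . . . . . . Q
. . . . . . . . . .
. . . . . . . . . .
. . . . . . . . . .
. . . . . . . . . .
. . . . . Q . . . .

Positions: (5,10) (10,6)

(5,10) attacks row 7 at column 10 and diagonals 8.
(10,6) attacks row 7 at column 6 and diagonals 3, 9.
Attacked columns: {3, 6, 8, 9, 10}. Safe: {1, 2, 4, 5, 7}.

columns 1, 2, 4, 5, 7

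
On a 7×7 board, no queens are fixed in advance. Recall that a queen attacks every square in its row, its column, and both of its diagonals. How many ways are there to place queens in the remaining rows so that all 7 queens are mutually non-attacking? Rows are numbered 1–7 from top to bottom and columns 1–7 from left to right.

40

Branch on row 1: col 1 → 4; col 2 → 7; col 3 → 6; col 4 → 6; col 5 → 6; col 6 → 7; col 7 → 4.
Sum: 4 + 7 + 6 + 6 + 6 + 7 + 4 = 40.
(This is the classic 7-queens count.)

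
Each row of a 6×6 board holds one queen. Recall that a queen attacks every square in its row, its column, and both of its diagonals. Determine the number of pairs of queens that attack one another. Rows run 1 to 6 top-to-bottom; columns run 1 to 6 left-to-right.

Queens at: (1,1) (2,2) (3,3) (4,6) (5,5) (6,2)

Same column: (2,2)–(6,2) (column 2).
Same diagonal: (1,1)–(2,2) (|1−2| = |1−2| = 1); (1,1)–(3,3) (|1−3| = |1−3| = 2); (1,1)–(5,5) (|1−5| = |1−5| = 4); (2,2)–(3,3) (|2−3| = |2−3| = 1); (2,2)–(5,5) (|2−5| = |2−5| = 3); (3,3)–(5,5) (|3−5| = |3−5| = 2); (4,6)–(5,5) (|4−5| = |6−5| = 1).
Total attacking pairs: 8.

8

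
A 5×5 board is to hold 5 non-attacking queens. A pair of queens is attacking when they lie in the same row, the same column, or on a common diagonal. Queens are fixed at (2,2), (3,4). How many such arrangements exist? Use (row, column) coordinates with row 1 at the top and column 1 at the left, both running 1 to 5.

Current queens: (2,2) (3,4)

1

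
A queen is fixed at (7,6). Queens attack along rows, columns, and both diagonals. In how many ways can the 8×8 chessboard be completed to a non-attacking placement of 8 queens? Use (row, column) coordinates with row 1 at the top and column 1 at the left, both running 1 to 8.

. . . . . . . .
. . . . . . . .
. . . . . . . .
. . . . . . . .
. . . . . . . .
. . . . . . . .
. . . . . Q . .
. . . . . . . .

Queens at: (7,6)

Branch on row 1: col 1 → 1; col 2 → 3; col 3 → 0; col 4 → 3; col 5 → 6; col 7 → 1; col 8 → 0.
Sum: 1 + 3 + 0 + 3 + 6 + 1 + 0 = 14.

14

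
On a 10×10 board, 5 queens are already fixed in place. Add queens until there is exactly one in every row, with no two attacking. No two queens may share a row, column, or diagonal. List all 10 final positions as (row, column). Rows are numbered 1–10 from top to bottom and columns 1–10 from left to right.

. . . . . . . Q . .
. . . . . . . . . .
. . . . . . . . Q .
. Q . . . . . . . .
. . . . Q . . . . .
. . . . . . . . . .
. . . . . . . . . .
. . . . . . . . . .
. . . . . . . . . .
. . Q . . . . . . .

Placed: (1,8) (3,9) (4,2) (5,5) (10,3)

Row 2: attacked by (1,8)→{7,8,9}; (3,9)→{8,9,10}; (4,2)→{2,4}; (5,5)→{2,5,8}; (10,3)→{3}. Safe: 1, 6. Place at column 6.
Row 6: attacked by (1,8)→{3,8}; (2,6)→{2,6,10}; (3,9)→{6,9}; (4,2)→{2,4}; (5,5)→{4,5,6}; (10,3)→{3,7}. Safe: 1. Place at column 1.
Row 7: attacked by (1,8)→{2,8}; (2,6)→{1,6}; (3,9)→{5,9}; (4,2)→{2,5}; (5,5)→{3,5,7}; (6,1)→{1,2}; (10,3)→{3,6}. Safe: 4, 10. Place at column 4.
Row 8: attacked by (1,8)→{1,8}; (2,6)→{6}; (3,9)→{4,9}; (4,2)→{2,6}; (5,5)→{2,5,8}; (6,1)→{1,3}; (7,4)→{3,4,5}; (10,3)→{1,3,5}. Safe: 7, 10. Place at column 7.
Row 9: attacked by (1,8)→{8}; (2,6)→{6}; (3,9)→{3,9}; (4,2)→{2,7}; (5,5)→{1,5,9}; (6,1)→{1,4}; (7,4)→{2,4,6}; (8,7)→{6,7,8}; (10,3)→{2,3,4}. Safe: 10. Place at column 10.
Columns [8, 6, 9, 2, 5, 1, 4, 7, 10, 3], r−c [-7, -4, -6, 2, 0, 5, 3, 1, -1, 7], r+c [9, 8, 12, 6, 10, 7, 11, 15, 19, 13] are all distinct, so no two queens attack.

(1,8) (2,6) (3,9) (4,2) (5,5) (6,1) (7,4) (8,7) (9,10) (10,3)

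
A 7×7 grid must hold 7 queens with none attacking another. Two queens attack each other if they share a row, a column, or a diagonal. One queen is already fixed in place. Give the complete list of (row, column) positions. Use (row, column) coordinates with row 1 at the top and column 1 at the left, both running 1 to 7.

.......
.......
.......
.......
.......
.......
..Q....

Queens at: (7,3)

(1,4) (2,7) (3,5) (4,2) (5,6) (6,1) (7,3)

Row 1: attacked by (7,3)→{3}. Safe: 1, 2, 4, 5, 6, 7. Place at column 4.
Row 2: attacked by (1,4)→{3,4,5}; (7,3)→{3}. Safe: 1, 2, 6, 7. Place at column 7.
Row 3: attacked by (1,4)→{2,4,6}; (2,7)→{6,7}; (7,3)→{3,7}. Safe: 1, 5. Place at column 5.
Row 4: attacked by (1,4)→{1,4,7}; (2,7)→{5,7}; (3,5)→{4,5,6}; (7,3)→{3,6}. Safe: 2. Place at column 2.
Row 5: attacked by (1,4)→{4}; (2,7)→{4,7}; (3,5)→{3,5,7}; (4,2)→{1,2,3}; (7,3)→{1,3,5}. Safe: 6. Place at column 6.
Row 6: attacked by (1,4)→{4}; (2,7)→{3,7}; (3,5)→{2,5}; (4,2)→{2,4}; (5,6)→{5,6,7}; (7,3)→{2,3,4}. Safe: 1. Place at column 1.
Columns [4, 7, 5, 2, 6, 1, 3], r−c [-3, -5, -2, 2, -1, 5, 4], r+c [5, 9, 8, 6, 11, 7, 10] are all distinct, so no two queens attack.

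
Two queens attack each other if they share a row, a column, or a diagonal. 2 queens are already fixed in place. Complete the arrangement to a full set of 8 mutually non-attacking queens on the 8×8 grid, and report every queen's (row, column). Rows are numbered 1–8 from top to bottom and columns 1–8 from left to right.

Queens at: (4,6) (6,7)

Row 1: attacked by (4,6)→{3,6}; (6,7)→{2,7}. Safe: 1, 4, 5, 8. Place at column 1.
Row 2: attacked by (1,1)→{1,2}; (4,6)→{4,6,8}; (6,7)→{3,7}. Safe: 5. Place at column 5.
Row 3: attacked by (1,1)→{1,3}; (2,5)→{4,5,6}; (4,6)→{5,6,7}; (6,7)→{4,7}. Safe: 2, 8. Place at column 8.
Row 5: attacked by (1,1)→{1,5}; (2,5)→{2,5,8}; (3,8)→{6,8}; (4,6)→{5,6,7}; (6,7)→{6,7,8}. Safe: 3, 4. Place at column 3.
Row 7: attacked by (1,1)→{1,7}; (2,5)→{5}; (3,8)→{4,8}; (4,6)→{3,6}; (5,3)→{1,3,5}; (6,7)→{6,7,8}. Safe: 2. Place at column 2.
Row 8: attacked by (1,1)→{1,8}; (2,5)→{5}; (3,8)→{3,8}; (4,6)→{2,6}; (5,3)→{3,6}; (6,7)→{5,7}; (7,2)→{1,2,3}. Safe: 4. Place at column 4.
Columns [1, 5, 8, 6, 3, 7, 2, 4], r−c [0, -3, -5, -2, 2, -1, 5, 4], r+c [2, 7, 11, 10, 8, 13, 9, 12] are all distinct, so no two queens attack.

(1,1) (2,5) (3,8) (4,6) (5,3) (6,7) (7,2) (8,4)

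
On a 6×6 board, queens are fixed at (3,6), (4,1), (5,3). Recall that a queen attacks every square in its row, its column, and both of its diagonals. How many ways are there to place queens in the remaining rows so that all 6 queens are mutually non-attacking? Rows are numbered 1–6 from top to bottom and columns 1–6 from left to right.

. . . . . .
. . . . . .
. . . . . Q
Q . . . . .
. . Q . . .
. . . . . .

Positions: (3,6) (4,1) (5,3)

1

Branch on row 1: col 2 → 1; col 5 → 0.
Sum: 1 + 0 = 1.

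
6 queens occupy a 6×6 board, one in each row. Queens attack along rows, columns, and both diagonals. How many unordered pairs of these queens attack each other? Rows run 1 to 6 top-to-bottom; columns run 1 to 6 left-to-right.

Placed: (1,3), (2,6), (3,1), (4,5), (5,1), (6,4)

Same column: (3,1)–(5,1) (column 1).
Same diagonal: (1,3)–(3,1) (|1−3| = |3−1| = 2); (3,1)–(6,4) (|3−6| = |1−4| = 3).
Total attacking pairs: 3.

3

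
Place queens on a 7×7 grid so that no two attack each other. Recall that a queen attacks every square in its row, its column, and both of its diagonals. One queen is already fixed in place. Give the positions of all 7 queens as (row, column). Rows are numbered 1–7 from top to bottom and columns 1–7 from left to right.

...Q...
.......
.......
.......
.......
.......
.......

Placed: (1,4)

(1,4) (2,2) (3,7) (4,5) (5,3) (6,1) (7,6)

Row 2: attacked by (1,4)→{3,4,5}. Safe: 1, 2, 6, 7. Place at column 2.
Row 3: attacked by (1,4)→{2,4,6}; (2,2)→{1,2,3}. Safe: 5, 7. Place at column 7.
Row 4: attacked by (1,4)→{1,4,7}; (2,2)→{2,4}; (3,7)→{6,7}. Safe: 3, 5. Place at column 5.
Row 5: attacked by (1,4)→{4}; (2,2)→{2,5}; (3,7)→{5,7}; (4,5)→{4,5,6}. Safe: 1, 3. Place at column 3.
Row 6: attacked by (1,4)→{4}; (2,2)→{2,6}; (3,7)→{4,7}; (4,5)→{3,5,7}; (5,3)→{2,3,4}. Safe: 1. Place at column 1.
Row 7: attacked by (1,4)→{4}; (2,2)→{2,7}; (3,7)→{3,7}; (4,5)→{2,5}; (5,3)→{1,3,5}; (6,1)→{1,2}. Safe: 6. Place at column 6.
Columns [4, 2, 7, 5, 3, 1, 6], r−c [-3, 0, -4, -1, 2, 5, 1], r+c [5, 4, 10, 9, 8, 7, 13] are all distinct, so no two queens attack.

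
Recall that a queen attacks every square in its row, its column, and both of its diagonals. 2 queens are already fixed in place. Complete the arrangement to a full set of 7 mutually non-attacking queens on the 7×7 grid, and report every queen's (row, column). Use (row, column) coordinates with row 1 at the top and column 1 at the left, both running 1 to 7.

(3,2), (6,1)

Row 1: attacked by (3,2)→{2,4}; (6,1)→{1,6}. Safe: 3, 5, 7. Place at column 5.
Row 2: attacked by (1,5)→{4,5,6}; (3,2)→{1,2,3}; (6,1)→{1,5}. Safe: 7. Place at column 7.
Row 4: attacked by (1,5)→{2,5}; (2,7)→{5,7}; (3,2)→{1,2,3}; (6,1)→{1,3}. Safe: 4, 6. Place at column 4.
Row 5: attacked by (1,5)→{1,5}; (2,7)→{4,7}; (3,2)→{2,4}; (4,4)→{3,4,5}; (6,1)→{1,2}. Safe: 6. Place at column 6.
Row 7: attacked by (1,5)→{5}; (2,7)→{2,7}; (3,2)→{2,6}; (4,4)→{1,4,7}; (5,6)→{4,6}; (6,1)→{1,2}. Safe: 3. Place at column 3.
Columns [5, 7, 2, 4, 6, 1, 3], r−c [-4, -5, 1, 0, -1, 5, 4], r+c [6, 9, 5, 8, 11, 7, 10] are all distinct, so no two queens attack.

(1,5) (2,7) (3,2) (4,4) (5,6) (6,1) (7,3)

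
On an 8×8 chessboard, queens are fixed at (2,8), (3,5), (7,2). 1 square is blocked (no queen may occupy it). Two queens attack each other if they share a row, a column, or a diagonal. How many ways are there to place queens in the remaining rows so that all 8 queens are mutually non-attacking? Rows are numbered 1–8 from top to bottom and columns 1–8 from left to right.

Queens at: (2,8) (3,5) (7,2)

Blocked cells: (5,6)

1

Branch on row 1: col 1 → 0; col 4 → 1; col 6 → 0.
Sum: 0 + 1 + 0 = 1.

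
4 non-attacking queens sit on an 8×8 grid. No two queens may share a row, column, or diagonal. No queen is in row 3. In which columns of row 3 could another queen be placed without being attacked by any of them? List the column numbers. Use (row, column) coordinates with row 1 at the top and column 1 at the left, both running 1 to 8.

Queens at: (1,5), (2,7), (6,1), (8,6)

columns 2

(1,5) attacks row 3 at column 5 and diagonals 3, 7.
(2,7) attacks row 3 at column 7 and diagonals 6, 8.
(6,1) attacks row 3 at column 1 and diagonals 4.
(8,6) attacks row 3 at column 6 and diagonals 1.
Attacked columns: {1, 3, 4, 5, 6, 7, 8}. Safe: {2}.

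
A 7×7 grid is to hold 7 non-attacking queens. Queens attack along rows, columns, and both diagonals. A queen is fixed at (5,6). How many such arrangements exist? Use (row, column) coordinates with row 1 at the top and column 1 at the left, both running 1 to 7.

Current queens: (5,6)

Branch on row 1: col 1 → 1; col 3 → 1; col 4 → 2; col 5 → 1; col 7 → 1.
Sum: 1 + 1 + 2 + 1 + 1 = 6.

6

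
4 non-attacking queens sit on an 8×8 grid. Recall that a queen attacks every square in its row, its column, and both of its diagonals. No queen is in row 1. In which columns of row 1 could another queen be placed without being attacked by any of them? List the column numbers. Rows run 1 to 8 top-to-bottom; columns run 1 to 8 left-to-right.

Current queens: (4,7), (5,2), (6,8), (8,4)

columns 1, 5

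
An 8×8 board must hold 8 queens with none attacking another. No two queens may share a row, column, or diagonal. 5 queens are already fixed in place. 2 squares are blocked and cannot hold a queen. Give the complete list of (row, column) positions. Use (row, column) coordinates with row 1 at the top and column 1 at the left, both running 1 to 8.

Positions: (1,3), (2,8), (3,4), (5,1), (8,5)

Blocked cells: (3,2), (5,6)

(1,3) (2,8) (3,4) (4,7) (5,1) (6,6) (7,2) (8,5)

Row 4: attacked by (1,3)→{3,6}; (2,8)→{6,8}; (3,4)→{3,4,5}; (5,1)→{1,2}; (8,5)→{1,5}. Safe: 7. Place at column 7.
Row 6: attacked by (1,3)→{3,8}; (2,8)→{4,8}; (3,4)→{1,4,7}; (4,7)→{5,7}; (5,1)→{1,2}; (8,5)→{3,5,7}. Safe: 6. Place at column 6.
Row 7: attacked by (1,3)→{3}; (2,8)→{3,8}; (3,4)→{4,8}; (4,7)→{4,7}; (5,1)→{1,3}; (6,6)→{5,6,7}; (8,5)→{4,5,6}. Safe: 2. Place at column 2.
Columns [3, 8, 4, 7, 1, 6, 2, 5], r−c [-2, -6, -1, -3, 4, 0, 5, 3], r+c [4, 10, 7, 11, 6, 12, 9, 13] are all distinct, so no two queens attack.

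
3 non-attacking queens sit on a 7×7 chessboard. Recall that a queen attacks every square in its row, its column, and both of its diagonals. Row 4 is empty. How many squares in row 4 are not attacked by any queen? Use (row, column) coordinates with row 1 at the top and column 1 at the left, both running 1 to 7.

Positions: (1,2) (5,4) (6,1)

(1,2) attacks row 4 at column 2 and diagonals 5.
(5,4) attacks row 4 at column 4 and diagonals 3, 5.
(6,1) attacks row 4 at column 1 and diagonals 3.
Attacked columns: {1, 2, 3, 4, 5}. Safe: {6, 7}.

2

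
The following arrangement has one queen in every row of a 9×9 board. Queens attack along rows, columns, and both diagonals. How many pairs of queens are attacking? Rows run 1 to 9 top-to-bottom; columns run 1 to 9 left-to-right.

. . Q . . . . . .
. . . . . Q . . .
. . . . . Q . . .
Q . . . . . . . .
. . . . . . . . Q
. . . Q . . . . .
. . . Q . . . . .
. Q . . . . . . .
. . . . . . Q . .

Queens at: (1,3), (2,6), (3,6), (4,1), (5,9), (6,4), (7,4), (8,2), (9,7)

Same column: (2,6)–(3,6) (column 6); (6,4)–(7,4) (column 4).
Same diagonal: (2,6)–(5,9) (|2−5| = |6−9| = 3); (4,1)–(7,4) (|4−7| = |1−4| = 3); (6,4)–(8,2) (|6−8| = |4−2| = 2); (6,4)–(9,7) (|6−9| = |4−7| = 3).
Total attacking pairs: 6.

6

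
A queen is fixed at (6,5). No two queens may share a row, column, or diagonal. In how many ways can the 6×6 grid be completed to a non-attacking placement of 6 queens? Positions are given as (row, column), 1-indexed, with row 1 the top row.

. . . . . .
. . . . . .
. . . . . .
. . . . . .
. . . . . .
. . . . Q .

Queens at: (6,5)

1

Branch on row 1: col 1 → 0; col 2 → 1; col 3 → 0; col 4 → 0; col 6 → 0.
Sum: 0 + 1 + 0 + 0 + 0 = 1.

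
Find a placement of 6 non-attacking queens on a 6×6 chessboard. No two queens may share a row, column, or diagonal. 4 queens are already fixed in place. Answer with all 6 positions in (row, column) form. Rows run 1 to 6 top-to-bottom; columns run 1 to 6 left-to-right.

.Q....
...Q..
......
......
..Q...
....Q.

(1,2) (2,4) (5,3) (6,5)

(1,2) (2,4) (3,6) (4,1) (5,3) (6,5)

Row 3: attacked by (1,2)→{2,4}; (2,4)→{3,4,5}; (5,3)→{1,3,5}; (6,5)→{2,5}. Safe: 6. Place at column 6.
Row 4: attacked by (1,2)→{2,5}; (2,4)→{2,4,6}; (3,6)→{5,6}; (5,3)→{2,3,4}; (6,5)→{3,5}. Safe: 1. Place at column 1.
Columns [2, 4, 6, 1, 3, 5], r−c [-1, -2, -3, 3, 2, 1], r+c [3, 6, 9, 5, 8, 11] are all distinct, so no two queens attack.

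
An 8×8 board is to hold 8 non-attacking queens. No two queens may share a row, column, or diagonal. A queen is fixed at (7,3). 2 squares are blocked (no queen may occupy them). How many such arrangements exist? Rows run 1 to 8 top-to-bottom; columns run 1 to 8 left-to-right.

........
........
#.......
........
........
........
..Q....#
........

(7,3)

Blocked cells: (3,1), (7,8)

12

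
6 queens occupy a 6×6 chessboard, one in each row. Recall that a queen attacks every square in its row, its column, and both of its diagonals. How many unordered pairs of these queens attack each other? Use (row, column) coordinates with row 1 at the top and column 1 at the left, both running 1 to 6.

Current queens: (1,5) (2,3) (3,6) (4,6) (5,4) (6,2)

2

Same column: (3,6)–(4,6) (column 6).
Same diagonal: (3,6)–(5,4) (|3−5| = |6−4| = 2).
Total attacking pairs: 2.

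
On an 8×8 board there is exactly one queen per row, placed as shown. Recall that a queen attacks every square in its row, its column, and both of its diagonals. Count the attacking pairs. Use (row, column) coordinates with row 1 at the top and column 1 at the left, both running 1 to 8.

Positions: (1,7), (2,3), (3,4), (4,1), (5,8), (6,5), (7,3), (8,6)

3

Same column: (2,3)–(7,3) (column 3).
Same diagonal: (2,3)–(3,4) (|2−3| = |3−4| = 1); (2,3)–(4,1) (|2−4| = |3−1| = 2).
Total attacking pairs: 3.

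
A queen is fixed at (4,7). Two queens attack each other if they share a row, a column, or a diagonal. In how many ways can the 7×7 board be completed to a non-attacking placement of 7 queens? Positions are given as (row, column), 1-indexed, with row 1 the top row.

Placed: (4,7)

Branch on row 1: col 1 → 1; col 2 → 2; col 3 → 0; col 5 → 1; col 6 → 2.
Sum: 1 + 2 + 0 + 1 + 2 = 6.

6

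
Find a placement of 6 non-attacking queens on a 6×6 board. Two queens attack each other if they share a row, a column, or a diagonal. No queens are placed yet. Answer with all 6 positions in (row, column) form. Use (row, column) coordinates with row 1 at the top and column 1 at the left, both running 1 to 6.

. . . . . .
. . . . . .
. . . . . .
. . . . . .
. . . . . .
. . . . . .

Row 1: Safe: 1, 2, 3, 4, 5, 6. Place at column 3.
Row 2: attacked by (1,3)→{2,3,4}. Safe: 1, 5, 6. Place at column 6.
Row 3: attacked by (1,3)→{1,3,5}; (2,6)→{5,6}. Safe: 2, 4. Place at column 2.
Row 4: attacked by (1,3)→{3,6}; (2,6)→{4,6}; (3,2)→{1,2,3}. Safe: 5. Place at column 5.
Row 5: attacked by (1,3)→{3}; (2,6)→{3,6}; (3,2)→{2,4}; (4,5)→{4,5,6}. Safe: 1. Place at column 1.
Row 6: attacked by (1,3)→{3}; (2,6)→{2,6}; (3,2)→{2,5}; (4,5)→{3,5}; (5,1)→{1,2}. Safe: 4. Place at column 4.
Columns [3, 6, 2, 5, 1, 4], r−c [-2, -4, 1, -1, 4, 2], r+c [4, 8, 5, 9, 6, 10] are all distinct, so no two queens attack.

(1,3) (2,6) (3,2) (4,5) (5,1) (6,4)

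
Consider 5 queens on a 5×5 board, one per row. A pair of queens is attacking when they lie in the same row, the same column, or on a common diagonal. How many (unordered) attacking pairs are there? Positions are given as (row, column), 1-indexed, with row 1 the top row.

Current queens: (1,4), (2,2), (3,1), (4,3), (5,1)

2

Same column: (3,1)–(5,1) (column 1).
Same diagonal: (2,2)–(3,1) (|2−3| = |2−1| = 1).
Total attacking pairs: 2.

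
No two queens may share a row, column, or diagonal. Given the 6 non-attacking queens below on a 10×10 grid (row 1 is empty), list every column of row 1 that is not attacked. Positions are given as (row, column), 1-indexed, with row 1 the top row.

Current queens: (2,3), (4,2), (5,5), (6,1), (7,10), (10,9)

columns 7, 8

(2,3) attacks row 1 at column 3 and diagonals 2, 4.
(4,2) attacks row 1 at column 2 and diagonals 5.
(5,5) attacks row 1 at column 5 and diagonals 1, 9.
(6,1) attacks row 1 at column 1 and diagonals 6.
(7,10) attacks row 1 at column 10 and diagonals 4.
(10,9) attacks row 1 at column 9.
Attacked columns: {1, 2, 3, 4, 5, 6, 9, 10}. Safe: {7, 8}.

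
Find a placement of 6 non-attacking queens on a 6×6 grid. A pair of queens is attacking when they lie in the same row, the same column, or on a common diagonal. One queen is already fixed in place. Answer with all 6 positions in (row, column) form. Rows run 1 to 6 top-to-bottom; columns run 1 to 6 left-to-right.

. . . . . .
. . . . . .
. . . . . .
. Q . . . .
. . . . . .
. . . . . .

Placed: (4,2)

(1,4) (2,1) (3,5) (4,2) (5,6) (6,3)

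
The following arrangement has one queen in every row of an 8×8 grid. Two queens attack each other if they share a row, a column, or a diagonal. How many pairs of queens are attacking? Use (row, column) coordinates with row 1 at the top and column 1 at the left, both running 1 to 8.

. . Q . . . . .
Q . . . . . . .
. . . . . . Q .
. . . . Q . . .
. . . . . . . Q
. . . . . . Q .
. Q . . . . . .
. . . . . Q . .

4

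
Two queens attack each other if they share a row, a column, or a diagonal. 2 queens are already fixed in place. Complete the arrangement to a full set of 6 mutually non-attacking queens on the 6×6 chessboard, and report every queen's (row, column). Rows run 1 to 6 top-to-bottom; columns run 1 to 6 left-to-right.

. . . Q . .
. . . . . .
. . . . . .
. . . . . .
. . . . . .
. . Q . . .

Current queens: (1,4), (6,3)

Row 2: attacked by (1,4)→{3,4,5}; (6,3)→{3}. Safe: 1, 2, 6. Place at column 1.
Row 3: attacked by (1,4)→{2,4,6}; (2,1)→{1,2}; (6,3)→{3,6}. Safe: 5. Place at column 5.
Row 4: attacked by (1,4)→{1,4}; (2,1)→{1,3}; (3,5)→{4,5,6}; (6,3)→{1,3,5}. Safe: 2. Place at column 2.
Row 5: attacked by (1,4)→{4}; (2,1)→{1,4}; (3,5)→{3,5}; (4,2)→{1,2,3}; (6,3)→{2,3,4}. Safe: 6. Place at column 6.
Columns [4, 1, 5, 2, 6, 3], r−c [-3, 1, -2, 2, -1, 3], r+c [5, 3, 8, 6, 11, 9] are all distinct, so no two queens attack.

(1,4) (2,1) (3,5) (4,2) (5,6) (6,3)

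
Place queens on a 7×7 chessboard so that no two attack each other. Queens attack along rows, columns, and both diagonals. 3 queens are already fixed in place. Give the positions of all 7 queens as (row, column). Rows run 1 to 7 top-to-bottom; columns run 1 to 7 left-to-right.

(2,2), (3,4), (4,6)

(1,7) (2,2) (3,4) (4,6) (5,1) (6,3) (7,5)

Row 1: attacked by (2,2)→{1,2,3}; (3,4)→{2,4,6}; (4,6)→{3,6}. Safe: 5, 7. Place at column 7.
Row 5: attacked by (1,7)→{3,7}; (2,2)→{2,5}; (3,4)→{2,4,6}; (4,6)→{5,6,7}. Safe: 1. Place at column 1.
Row 6: attacked by (1,7)→{2,7}; (2,2)→{2,6}; (3,4)→{1,4,7}; (4,6)→{4,6}; (5,1)→{1,2}. Safe: 3, 5. Place at column 3.
Row 7: attacked by (1,7)→{1,7}; (2,2)→{2,7}; (3,4)→{4}; (4,6)→{3,6}; (5,1)→{1,3}; (6,3)→{2,3,4}. Safe: 5. Place at column 5.
Columns [7, 2, 4, 6, 1, 3, 5], r−c [-6, 0, -1, -2, 4, 3, 2], r+c [8, 4, 7, 10, 6, 9, 12] are all distinct, so no two queens attack.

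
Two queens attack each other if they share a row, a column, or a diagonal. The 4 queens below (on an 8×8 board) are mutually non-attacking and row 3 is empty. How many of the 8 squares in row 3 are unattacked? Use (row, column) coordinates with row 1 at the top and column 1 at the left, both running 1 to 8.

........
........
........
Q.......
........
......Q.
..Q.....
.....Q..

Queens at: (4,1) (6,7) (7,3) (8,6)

(4,1) attacks row 3 at column 1 and diagonals 2.
(6,7) attacks row 3 at column 7 and diagonals 4.
(7,3) attacks row 3 at column 3 and diagonals 7.
(8,6) attacks row 3 at column 6 and diagonals 1.
Attacked columns: {1, 2, 3, 4, 6, 7}. Safe: {5, 8}.

2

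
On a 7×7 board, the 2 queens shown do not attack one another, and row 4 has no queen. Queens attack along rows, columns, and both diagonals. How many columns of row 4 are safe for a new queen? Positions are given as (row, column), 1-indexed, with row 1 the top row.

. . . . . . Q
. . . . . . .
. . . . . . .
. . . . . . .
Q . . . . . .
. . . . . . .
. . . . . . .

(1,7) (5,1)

3

(1,7) attacks row 4 at column 7 and diagonals 4.
(5,1) attacks row 4 at column 1 and diagonals 2.
Attacked columns: {1, 2, 4, 7}. Safe: {3, 5, 6}.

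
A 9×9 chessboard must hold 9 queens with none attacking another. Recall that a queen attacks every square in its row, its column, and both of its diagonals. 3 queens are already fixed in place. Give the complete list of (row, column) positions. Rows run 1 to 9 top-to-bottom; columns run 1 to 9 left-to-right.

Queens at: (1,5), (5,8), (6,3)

(1,5) (2,9) (3,2) (4,6) (5,8) (6,3) (7,1) (8,4) (9,7)

Row 2: attacked by (1,5)→{4,5,6}; (5,8)→{5,8}; (6,3)→{3,7}. Safe: 1, 2, 9. Place at column 9.
Row 3: attacked by (1,5)→{3,5,7}; (2,9)→{8,9}; (5,8)→{6,8}; (6,3)→{3,6}. Safe: 1, 2, 4. Place at column 2.
Row 4: attacked by (1,5)→{2,5,8}; (2,9)→{7,9}; (3,2)→{1,2,3}; (5,8)→{7,8,9}; (6,3)→{1,3,5}. Safe: 4, 6. Place at column 6.
Row 7: attacked by (1,5)→{5}; (2,9)→{4,9}; (3,2)→{2,6}; (4,6)→{3,6,9}; (5,8)→{6,8}; (6,3)→{2,3,4}. Safe: 1, 7. Place at column 1.
Row 8: attacked by (1,5)→{5}; (2,9)→{3,9}; (3,2)→{2,7}; (4,6)→{2,6}; (5,8)→{5,8}; (6,3)→{1,3,5}; (7,1)→{1,2}. Safe: 4. Place at column 4.
Row 9: attacked by (1,5)→{5}; (2,9)→{2,9}; (3,2)→{2,8}; (4,6)→{1,6}; (5,8)→{4,8}; (6,3)→{3,6}; (7,1)→{1,3}; (8,4)→{3,4,5}. Safe: 7. Place at column 7.
Columns [5, 9, 2, 6, 8, 3, 1, 4, 7], r−c [-4, -7, 1, -2, -3, 3, 6, 4, 2], r+c [6, 11, 5, 10, 13, 9, 8, 12, 16] are all distinct, so no two queens attack.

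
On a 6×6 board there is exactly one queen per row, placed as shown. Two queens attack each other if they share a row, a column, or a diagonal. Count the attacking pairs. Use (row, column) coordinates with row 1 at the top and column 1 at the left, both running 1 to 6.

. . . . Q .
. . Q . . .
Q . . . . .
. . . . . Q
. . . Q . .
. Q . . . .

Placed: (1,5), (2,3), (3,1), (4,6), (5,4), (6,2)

0

All columns are distinct and no two queens satisfy |Δrow| = |Δcol|, so no pair attacks.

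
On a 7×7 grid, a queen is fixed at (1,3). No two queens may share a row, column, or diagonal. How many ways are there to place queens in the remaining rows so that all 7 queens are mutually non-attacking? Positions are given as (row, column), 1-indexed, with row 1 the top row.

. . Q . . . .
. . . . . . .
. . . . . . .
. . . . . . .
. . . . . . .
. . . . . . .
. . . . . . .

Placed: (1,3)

6

Branch on row 2: col 1 → 2; col 5 → 1; col 6 → 1; col 7 → 2.
Sum: 2 + 1 + 1 + 2 = 6.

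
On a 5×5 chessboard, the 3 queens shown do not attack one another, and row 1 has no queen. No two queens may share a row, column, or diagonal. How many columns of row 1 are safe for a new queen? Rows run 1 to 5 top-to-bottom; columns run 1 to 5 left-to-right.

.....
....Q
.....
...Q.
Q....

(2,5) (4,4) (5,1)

(2,5) attacks row 1 at column 5 and diagonals 4.
(4,4) attacks row 1 at column 4 and diagonals 1.
(5,1) attacks row 1 at column 1 and diagonals 5.
Attacked columns: {1, 4, 5}. Safe: {2, 3}.

2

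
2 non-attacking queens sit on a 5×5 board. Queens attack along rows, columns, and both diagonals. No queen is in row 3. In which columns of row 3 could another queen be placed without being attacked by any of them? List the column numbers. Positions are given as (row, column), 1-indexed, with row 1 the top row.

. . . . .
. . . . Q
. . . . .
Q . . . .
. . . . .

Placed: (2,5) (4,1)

columns 3

(2,5) attacks row 3 at column 5 and diagonals 4.
(4,1) attacks row 3 at column 1 and diagonals 2.
Attacked columns: {1, 2, 4, 5}. Safe: {3}.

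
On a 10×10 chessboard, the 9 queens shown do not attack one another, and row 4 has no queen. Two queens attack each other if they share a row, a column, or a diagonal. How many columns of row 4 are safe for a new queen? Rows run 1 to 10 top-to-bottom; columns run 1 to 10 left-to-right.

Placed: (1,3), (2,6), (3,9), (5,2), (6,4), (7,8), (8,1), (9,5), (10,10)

1

(1,3) attacks row 4 at column 3 and diagonals 6.
(2,6) attacks row 4 at column 6 and diagonals 4, 8.
(3,9) attacks row 4 at column 9 and diagonals 8, 10.
(5,2) attacks row 4 at column 2 and diagonals 1, 3.
(6,4) attacks row 4 at column 4 and diagonals 2, 6.
(7,8) attacks row 4 at column 8 and diagonals 5.
(8,1) attacks row 4 at column 1 and diagonals 5.
(9,5) attacks row 4 at column 5 and diagonals 10.
(10,10) attacks row 4 at column 10 and diagonals 4.
Attacked columns: {1, 2, 3, 4, 5, 6, 8, 9, 10}. Safe: {7}.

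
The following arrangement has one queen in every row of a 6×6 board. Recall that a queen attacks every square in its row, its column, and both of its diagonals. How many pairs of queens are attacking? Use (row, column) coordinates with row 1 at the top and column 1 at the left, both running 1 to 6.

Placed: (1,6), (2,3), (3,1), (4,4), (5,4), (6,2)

2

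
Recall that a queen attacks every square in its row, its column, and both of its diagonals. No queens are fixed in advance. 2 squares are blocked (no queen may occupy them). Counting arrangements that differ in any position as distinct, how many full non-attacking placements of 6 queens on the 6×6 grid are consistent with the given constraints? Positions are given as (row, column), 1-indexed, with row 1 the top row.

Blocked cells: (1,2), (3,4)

Branch on row 1: col 1 → 0; col 3 → 1; col 4 → 1; col 5 → 1; col 6 → 0.
Sum: 0 + 1 + 1 + 1 + 0 = 3.

3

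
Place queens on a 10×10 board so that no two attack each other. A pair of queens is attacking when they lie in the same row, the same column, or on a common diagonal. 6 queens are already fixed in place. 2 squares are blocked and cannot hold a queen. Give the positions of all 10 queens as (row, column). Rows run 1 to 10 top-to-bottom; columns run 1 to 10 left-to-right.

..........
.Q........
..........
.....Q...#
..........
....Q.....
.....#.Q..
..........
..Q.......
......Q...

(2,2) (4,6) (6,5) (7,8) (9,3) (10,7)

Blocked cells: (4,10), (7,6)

Row 1: attacked by (2,2)→{1,2,3}; (4,6)→{3,6,9}; (6,5)→{5,10}; (7,8)→{2,8}; (9,3)→{3}; (10,7)→{7}. Safe: 4. Place at column 4.
Row 3: attacked by (1,4)→{2,4,6}; (2,2)→{1,2,3}; (4,6)→{5,6,7}; (6,5)→{2,5,8}; (7,8)→{4,8}; (9,3)→{3,9}; (10,7)→{7}. Safe: 10. Place at column 10.
Row 5: attacked by (1,4)→{4,8}; (2,2)→{2,5}; (3,10)→{8,10}; (4,6)→{5,6,7}; (6,5)→{4,5,6}; (7,8)→{6,8,10}; (9,3)→{3,7}; (10,7)→{2,7}. Safe: 1, 9. Place at column 9.
Row 8: attacked by (1,4)→{4}; (2,2)→{2,8}; (3,10)→{5,10}; (4,6)→{2,6,10}; (5,9)→{6,9}; (6,5)→{3,5,7}; (7,8)→{7,8,9}; (9,3)→{2,3,4}; (10,7)→{5,7,9}. Safe: 1. Place at column 1.
Columns [4, 2, 10, 6, 9, 5, 8, 1, 3, 7], r−c [-3, 0, -7, -2, -4, 1, -1, 7, 6, 3], r+c [5, 4, 13, 10, 14, 11, 15, 9, 12, 17] are all distinct, so no two queens attack.

(1,4) (2,2) (3,10) (4,6) (5,9) (6,5) (7,8) (8,1) (9,3) (10,7)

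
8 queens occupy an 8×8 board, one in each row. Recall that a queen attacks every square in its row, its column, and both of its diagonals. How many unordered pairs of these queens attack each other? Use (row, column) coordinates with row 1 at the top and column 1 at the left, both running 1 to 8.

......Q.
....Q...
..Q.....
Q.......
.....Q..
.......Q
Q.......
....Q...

Same column: (2,5)–(8,5) (column 5); (4,1)–(7,1) (column 1).
Same diagonal: (1,7)–(7,1) (|1−7| = |7−1| = 6); (4,1)–(8,5) (|4−8| = |1−5| = 4).
Total attacking pairs: 4.

4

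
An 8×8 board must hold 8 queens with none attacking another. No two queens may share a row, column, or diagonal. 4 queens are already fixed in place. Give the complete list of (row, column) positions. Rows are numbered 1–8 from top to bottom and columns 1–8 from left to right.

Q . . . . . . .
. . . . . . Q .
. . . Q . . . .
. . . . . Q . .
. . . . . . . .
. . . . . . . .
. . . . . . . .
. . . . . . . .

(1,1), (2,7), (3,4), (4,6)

Row 5: attacked by (1,1)→{1,5}; (2,7)→{4,7}; (3,4)→{2,4,6}; (4,6)→{5,6,7}. Safe: 3, 8. Place at column 8.
Row 6: attacked by (1,1)→{1,6}; (2,7)→{3,7}; (3,4)→{1,4,7}; (4,6)→{4,6,8}; (5,8)→{7,8}. Safe: 2, 5. Place at column 2.
Row 7: attacked by (1,1)→{1,7}; (2,7)→{2,7}; (3,4)→{4,8}; (4,6)→{3,6}; (5,8)→{6,8}; (6,2)→{1,2,3}. Safe: 5. Place at column 5.
Row 8: attacked by (1,1)→{1,8}; (2,7)→{1,7}; (3,4)→{4}; (4,6)→{2,6}; (5,8)→{5,8}; (6,2)→{2,4}; (7,5)→{4,5,6}. Safe: 3. Place at column 3.
Columns [1, 7, 4, 6, 8, 2, 5, 3], r−c [0, -5, -1, -2, -3, 4, 2, 5], r+c [2, 9, 7, 10, 13, 8, 12, 11] are all distinct, so no two queens attack.

(1,1) (2,7) (3,4) (4,6) (5,8) (6,2) (7,5) (8,3)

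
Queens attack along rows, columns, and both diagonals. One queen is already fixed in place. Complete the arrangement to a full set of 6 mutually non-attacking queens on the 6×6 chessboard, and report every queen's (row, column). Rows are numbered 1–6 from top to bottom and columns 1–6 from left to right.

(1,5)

Row 2: attacked by (1,5)→{4,5,6}. Safe: 1, 2, 3. Place at column 3.
Row 3: attacked by (1,5)→{3,5}; (2,3)→{2,3,4}. Safe: 1, 6. Place at column 1.
Row 4: attacked by (1,5)→{2,5}; (2,3)→{1,3,5}; (3,1)→{1,2}. Safe: 4, 6. Place at column 6.
Row 5: attacked by (1,5)→{1,5}; (2,3)→{3,6}; (3,1)→{1,3}; (4,6)→{5,6}. Safe: 2, 4. Place at column 4.
Row 6: attacked by (1,5)→{5}; (2,3)→{3}; (3,1)→{1,4}; (4,6)→{4,6}; (5,4)→{3,4,5}. Safe: 2. Place at column 2.
Columns [5, 3, 1, 6, 4, 2], r−c [-4, -1, 2, -2, 1, 4], r+c [6, 5, 4, 10, 9, 8] are all distinct, so no two queens attack.

(1,5) (2,3) (3,1) (4,6) (5,4) (6,2)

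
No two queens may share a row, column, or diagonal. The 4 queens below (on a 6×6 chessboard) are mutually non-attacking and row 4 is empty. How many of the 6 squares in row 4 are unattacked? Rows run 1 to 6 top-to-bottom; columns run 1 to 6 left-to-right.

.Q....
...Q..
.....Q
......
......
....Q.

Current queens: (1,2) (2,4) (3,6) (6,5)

(1,2) attacks row 4 at column 2 and diagonals 5.
(2,4) attacks row 4 at column 4 and diagonals 2, 6.
(3,6) attacks row 4 at column 6 and diagonals 5.
(6,5) attacks row 4 at column 5 and diagonals 3.
Attacked columns: {2, 3, 4, 5, 6}. Safe: {1}.

1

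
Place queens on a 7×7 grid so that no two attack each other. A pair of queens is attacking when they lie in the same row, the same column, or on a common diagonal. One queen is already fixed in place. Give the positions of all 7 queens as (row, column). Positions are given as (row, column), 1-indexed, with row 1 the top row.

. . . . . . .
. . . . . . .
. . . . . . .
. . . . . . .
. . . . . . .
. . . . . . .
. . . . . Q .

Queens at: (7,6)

(1,1) (2,3) (3,5) (4,7) (5,2) (6,4) (7,6)

Row 1: attacked by (7,6)→{6}. Safe: 1, 2, 3, 4, 5, 7. Place at column 1.
Row 2: attacked by (1,1)→{1,2}; (7,6)→{1,6}. Safe: 3, 4, 5, 7. Place at column 3.
Row 3: attacked by (1,1)→{1,3}; (2,3)→{2,3,4}; (7,6)→{2,6}. Safe: 5, 7. Place at column 5.
Row 4: attacked by (1,1)→{1,4}; (2,3)→{1,3,5}; (3,5)→{4,5,6}; (7,6)→{3,6}. Safe: 2, 7. Place at column 7.
Row 5: attacked by (1,1)→{1,5}; (2,3)→{3,6}; (3,5)→{3,5,7}; (4,7)→{6,7}; (7,6)→{4,6}. Safe: 2. Place at column 2.
Row 6: attacked by (1,1)→{1,6}; (2,3)→{3,7}; (3,5)→{2,5}; (4,7)→{5,7}; (5,2)→{1,2,3}; (7,6)→{5,6,7}. Safe: 4. Place at column 4.
Columns [1, 3, 5, 7, 2, 4, 6], r−c [0, -1, -2, -3, 3, 2, 1], r+c [2, 5, 8, 11, 7, 10, 13] are all distinct, so no two queens attack.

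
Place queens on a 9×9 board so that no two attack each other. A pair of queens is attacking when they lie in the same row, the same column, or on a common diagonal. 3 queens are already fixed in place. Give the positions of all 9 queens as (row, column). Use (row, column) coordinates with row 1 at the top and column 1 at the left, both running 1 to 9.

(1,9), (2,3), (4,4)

Row 3: attacked by (1,9)→{7,9}; (2,3)→{2,3,4}; (4,4)→{3,4,5}. Safe: 1, 6, 8. Place at column 6.
Row 5: attacked by (1,9)→{5,9}; (2,3)→{3,6}; (3,6)→{4,6,8}; (4,4)→{3,4,5}. Safe: 1, 2, 7. Place at column 1.
Row 6: attacked by (1,9)→{4,9}; (2,3)→{3,7}; (3,6)→{3,6,9}; (4,4)→{2,4,6}; (5,1)→{1,2}. Safe: 5, 8. Place at column 8.
Row 7: attacked by (1,9)→{3,9}; (2,3)→{3,8}; (3,6)→{2,6}; (4,4)→{1,4,7}; (5,1)→{1,3}; (6,8)→{7,8,9}. Safe: 5. Place at column 5.
Row 8: attacked by (1,9)→{2,9}; (2,3)→{3,9}; (3,6)→{1,6}; (4,4)→{4,8}; (5,1)→{1,4}; (6,8)→{6,8}; (7,5)→{4,5,6}. Safe: 7. Place at column 7.
Row 9: attacked by (1,9)→{1,9}; (2,3)→{3}; (3,6)→{6}; (4,4)→{4,9}; (5,1)→{1,5}; (6,8)→{5,8}; (7,5)→{3,5,7}; (8,7)→{6,7,8}. Safe: 2. Place at column 2.
Columns [9, 3, 6, 4, 1, 8, 5, 7, 2], r−c [-8, -1, -3, 0, 4, -2, 2, 1, 7], r+c [10, 5, 9, 8, 6, 14, 12, 15, 11] are all distinct, so no two queens attack.

(1,9) (2,3) (3,6) (4,4) (5,1) (6,8) (7,5) (8,7) (9,2)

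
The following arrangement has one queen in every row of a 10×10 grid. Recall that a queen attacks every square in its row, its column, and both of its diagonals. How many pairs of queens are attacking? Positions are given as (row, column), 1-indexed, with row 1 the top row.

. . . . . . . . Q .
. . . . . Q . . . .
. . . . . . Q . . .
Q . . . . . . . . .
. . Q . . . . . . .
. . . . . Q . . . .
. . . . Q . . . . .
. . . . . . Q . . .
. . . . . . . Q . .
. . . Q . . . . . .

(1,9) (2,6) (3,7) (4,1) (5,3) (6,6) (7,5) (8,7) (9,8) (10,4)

Same column: (2,6)–(6,6) (column 6); (3,7)–(8,7) (column 7).
Same diagonal: (1,9)–(3,7) (|1−3| = |9−7| = 2); (2,6)–(3,7) (|2−3| = |6−7| = 1); (2,6)–(5,3) (|2−5| = |6−3| = 3); (5,3)–(7,5) (|5−7| = |3−5| = 2); (6,6)–(7,5) (|6−7| = |6−5| = 1); (8,7)–(9,8) (|8−9| = |7−8| = 1).
Total attacking pairs: 8.

8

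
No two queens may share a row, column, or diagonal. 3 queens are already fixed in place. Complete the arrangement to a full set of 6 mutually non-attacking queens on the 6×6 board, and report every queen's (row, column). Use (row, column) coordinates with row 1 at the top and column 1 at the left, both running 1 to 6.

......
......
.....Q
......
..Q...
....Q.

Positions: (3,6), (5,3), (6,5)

(1,2) (2,4) (3,6) (4,1) (5,3) (6,5)

Row 1: attacked by (3,6)→{4,6}; (5,3)→{3}; (6,5)→{5}. Safe: 1, 2. Place at column 2.
Row 2: attacked by (1,2)→{1,2,3}; (3,6)→{5,6}; (5,3)→{3,6}; (6,5)→{1,5}. Safe: 4. Place at column 4.
Row 4: attacked by (1,2)→{2,5}; (2,4)→{2,4,6}; (3,6)→{5,6}; (5,3)→{2,3,4}; (6,5)→{3,5}. Safe: 1. Place at column 1.
Columns [2, 4, 6, 1, 3, 5], r−c [-1, -2, -3, 3, 2, 1], r+c [3, 6, 9, 5, 8, 11] are all distinct, so no two queens attack.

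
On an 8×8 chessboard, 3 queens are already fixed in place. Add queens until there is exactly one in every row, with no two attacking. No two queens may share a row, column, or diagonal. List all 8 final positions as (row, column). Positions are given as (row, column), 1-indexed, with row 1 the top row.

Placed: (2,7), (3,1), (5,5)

Row 1: attacked by (2,7)→{6,7,8}; (3,1)→{1,3}; (5,5)→{1,5}. Safe: 2, 4. Place at column 4.
Row 4: attacked by (1,4)→{1,4,7}; (2,7)→{5,7}; (3,1)→{1,2}; (5,5)→{4,5,6}. Safe: 3, 8. Place at column 8.
Row 6: attacked by (1,4)→{4}; (2,7)→{3,7}; (3,1)→{1,4}; (4,8)→{6,8}; (5,5)→{4,5,6}. Safe: 2. Place at column 2.
Row 7: attacked by (1,4)→{4}; (2,7)→{2,7}; (3,1)→{1,5}; (4,8)→{5,8}; (5,5)→{3,5,7}; (6,2)→{1,2,3}. Safe: 6. Place at column 6.
Row 8: attacked by (1,4)→{4}; (2,7)→{1,7}; (3,1)→{1,6}; (4,8)→{4,8}; (5,5)→{2,5,8}; (6,2)→{2,4}; (7,6)→{5,6,7}. Safe: 3. Place at column 3.
Columns [4, 7, 1, 8, 5, 2, 6, 3], r−c [-3, -5, 2, -4, 0, 4, 1, 5], r+c [5, 9, 4, 12, 10, 8, 13, 11] are all distinct, so no two queens attack.

(1,4) (2,7) (3,1) (4,8) (5,5) (6,2) (7,6) (8,3)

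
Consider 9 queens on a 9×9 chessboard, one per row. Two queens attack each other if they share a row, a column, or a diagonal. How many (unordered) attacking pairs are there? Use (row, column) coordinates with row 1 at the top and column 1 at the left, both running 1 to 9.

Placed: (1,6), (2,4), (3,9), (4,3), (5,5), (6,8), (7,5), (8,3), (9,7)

Same column: (4,3)–(8,3) (column 3); (5,5)–(7,5) (column 5).
Same diagonal: (1,6)–(4,3) (|1−4| = |6−3| = 3); (2,4)–(6,8) (|2−6| = |4−8| = 4); (3,9)–(7,5) (|3−7| = |9−5| = 4); (7,5)–(9,7) (|7−9| = |5−7| = 2).
Total attacking pairs: 6.

6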